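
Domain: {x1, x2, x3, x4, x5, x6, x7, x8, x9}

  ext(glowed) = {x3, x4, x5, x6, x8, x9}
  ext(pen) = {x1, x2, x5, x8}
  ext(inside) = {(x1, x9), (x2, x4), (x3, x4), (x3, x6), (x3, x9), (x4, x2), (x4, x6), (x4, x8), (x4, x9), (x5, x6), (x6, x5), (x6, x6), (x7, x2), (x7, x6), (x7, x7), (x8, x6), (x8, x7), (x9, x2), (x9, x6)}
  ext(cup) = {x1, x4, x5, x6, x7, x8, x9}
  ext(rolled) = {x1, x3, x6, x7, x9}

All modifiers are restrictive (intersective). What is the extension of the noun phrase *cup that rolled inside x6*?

⟦that rolled⟧ = ⟦rolled⟧ = {x1, x3, x6, x7, x9}
⟦inside x6⟧ = {x : ⟨x, x6⟩ ∈ ⟦inside⟧} = {x3, x4, x5, x6, x7, x8, x9}
⟦cup⟧ = {x1, x4, x5, x6, x7, x8, x9}
… ∩ ⟦that rolled⟧ = {x1, x4, x5, x6, x7, x8, x9} ∩ {x1, x3, x6, x7, x9} = {x1, x6, x7, x9}
… ∩ ⟦inside x6⟧ = {x1, x6, x7, x9} ∩ {x3, x4, x5, x6, x7, x8, x9} = {x6, x7, x9}
So ⟦cup that rolled inside x6⟧ = {x6, x7, x9}.

{x6, x7, x9}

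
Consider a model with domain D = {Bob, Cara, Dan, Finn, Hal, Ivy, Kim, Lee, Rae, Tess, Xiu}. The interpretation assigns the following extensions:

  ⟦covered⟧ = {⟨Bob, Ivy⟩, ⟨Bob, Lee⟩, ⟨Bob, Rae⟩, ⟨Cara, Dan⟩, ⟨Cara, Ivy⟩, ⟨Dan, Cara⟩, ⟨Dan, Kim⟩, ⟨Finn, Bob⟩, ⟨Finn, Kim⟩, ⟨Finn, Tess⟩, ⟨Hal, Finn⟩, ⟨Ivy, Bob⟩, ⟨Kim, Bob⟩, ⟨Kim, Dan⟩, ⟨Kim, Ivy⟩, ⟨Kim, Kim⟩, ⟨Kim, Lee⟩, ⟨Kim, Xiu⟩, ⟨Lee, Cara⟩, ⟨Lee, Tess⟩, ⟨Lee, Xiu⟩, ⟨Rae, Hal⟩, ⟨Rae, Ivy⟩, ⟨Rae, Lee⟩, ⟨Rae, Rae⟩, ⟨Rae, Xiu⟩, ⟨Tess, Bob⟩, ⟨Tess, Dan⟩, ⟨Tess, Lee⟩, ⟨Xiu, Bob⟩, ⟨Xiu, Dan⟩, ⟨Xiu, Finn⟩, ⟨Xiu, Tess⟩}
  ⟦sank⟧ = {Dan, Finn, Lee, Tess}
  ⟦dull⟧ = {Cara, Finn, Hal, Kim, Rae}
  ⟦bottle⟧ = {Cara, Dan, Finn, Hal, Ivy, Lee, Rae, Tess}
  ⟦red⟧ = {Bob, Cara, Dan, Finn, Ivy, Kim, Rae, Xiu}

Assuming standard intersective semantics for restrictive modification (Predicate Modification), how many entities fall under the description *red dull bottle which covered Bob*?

⟦which covered Bob⟧ = {x : ⟨x, Bob⟩ ∈ ⟦covered⟧} = {Finn, Ivy, Kim, Tess, Xiu}
⟦bottle⟧ = {Cara, Dan, Finn, Hal, Ivy, Lee, Rae, Tess}
… ∩ ⟦which covered Bob⟧ = {Cara, Dan, Finn, Hal, Ivy, Lee, Rae, Tess} ∩ {Finn, Ivy, Kim, Tess, Xiu} = {Finn, Ivy, Tess}
… ∩ ⟦red⟧ = {Finn, Ivy, Tess} ∩ {Bob, Cara, Dan, Finn, Ivy, Kim, Rae, Xiu} = {Finn, Ivy}
… ∩ ⟦dull⟧ = {Finn, Ivy} ∩ {Cara, Finn, Hal, Kim, Rae} = {Finn}
⟦red dull bottle which covered Bob⟧ = {Finn}, so the cardinality is 1.

1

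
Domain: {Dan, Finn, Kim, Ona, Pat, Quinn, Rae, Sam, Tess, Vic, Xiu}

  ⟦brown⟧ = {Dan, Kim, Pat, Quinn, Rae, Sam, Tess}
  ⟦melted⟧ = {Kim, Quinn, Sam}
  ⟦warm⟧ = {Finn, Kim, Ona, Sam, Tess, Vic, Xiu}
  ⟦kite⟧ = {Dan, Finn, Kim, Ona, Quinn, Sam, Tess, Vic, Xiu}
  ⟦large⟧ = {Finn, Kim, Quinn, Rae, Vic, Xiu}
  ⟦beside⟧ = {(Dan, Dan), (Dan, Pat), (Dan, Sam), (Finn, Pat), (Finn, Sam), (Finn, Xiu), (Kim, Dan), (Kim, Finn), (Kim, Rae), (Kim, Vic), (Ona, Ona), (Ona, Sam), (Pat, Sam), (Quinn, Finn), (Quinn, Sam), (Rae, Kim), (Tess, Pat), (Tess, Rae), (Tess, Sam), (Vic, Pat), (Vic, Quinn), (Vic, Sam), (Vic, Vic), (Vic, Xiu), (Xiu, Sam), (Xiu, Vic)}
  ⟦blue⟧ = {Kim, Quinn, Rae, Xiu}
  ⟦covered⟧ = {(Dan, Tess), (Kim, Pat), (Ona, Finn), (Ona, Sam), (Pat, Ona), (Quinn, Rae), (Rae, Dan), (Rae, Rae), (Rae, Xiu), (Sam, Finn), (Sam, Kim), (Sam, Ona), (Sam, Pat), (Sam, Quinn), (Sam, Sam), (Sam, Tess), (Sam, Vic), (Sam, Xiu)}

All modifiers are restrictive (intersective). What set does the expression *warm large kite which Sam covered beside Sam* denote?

⟦which Sam covered⟧ = {x : ⟨Sam, x⟩ ∈ ⟦covered⟧} = {Finn, Kim, Ona, Pat, Quinn, Sam, Tess, Vic, Xiu}
⟦beside Sam⟧ = {x : ⟨x, Sam⟩ ∈ ⟦beside⟧} = {Dan, Finn, Ona, Pat, Quinn, Tess, Vic, Xiu}
⟦kite⟧ = {Dan, Finn, Kim, Ona, Quinn, Sam, Tess, Vic, Xiu}
… ∩ ⟦which Sam covered⟧ = {Dan, Finn, Kim, Ona, Quinn, Sam, Tess, Vic, Xiu} ∩ {Finn, Kim, Ona, Pat, Quinn, Sam, Tess, Vic, Xiu} = {Finn, Kim, Ona, Quinn, Sam, Tess, Vic, Xiu}
… ∩ ⟦beside Sam⟧ = {Finn, Kim, Ona, Quinn, Sam, Tess, Vic, Xiu} ∩ {Dan, Finn, Ona, Pat, Quinn, Tess, Vic, Xiu} = {Finn, Ona, Quinn, Tess, Vic, Xiu}
… ∩ ⟦warm⟧ = {Finn, Ona, Quinn, Tess, Vic, Xiu} ∩ {Finn, Kim, Ona, Sam, Tess, Vic, Xiu} = {Finn, Ona, Tess, Vic, Xiu}
… ∩ ⟦large⟧ = {Finn, Ona, Tess, Vic, Xiu} ∩ {Finn, Kim, Quinn, Rae, Vic, Xiu} = {Finn, Vic, Xiu}
So ⟦warm large kite which Sam covered beside Sam⟧ = {Finn, Vic, Xiu}.

{Finn, Vic, Xiu}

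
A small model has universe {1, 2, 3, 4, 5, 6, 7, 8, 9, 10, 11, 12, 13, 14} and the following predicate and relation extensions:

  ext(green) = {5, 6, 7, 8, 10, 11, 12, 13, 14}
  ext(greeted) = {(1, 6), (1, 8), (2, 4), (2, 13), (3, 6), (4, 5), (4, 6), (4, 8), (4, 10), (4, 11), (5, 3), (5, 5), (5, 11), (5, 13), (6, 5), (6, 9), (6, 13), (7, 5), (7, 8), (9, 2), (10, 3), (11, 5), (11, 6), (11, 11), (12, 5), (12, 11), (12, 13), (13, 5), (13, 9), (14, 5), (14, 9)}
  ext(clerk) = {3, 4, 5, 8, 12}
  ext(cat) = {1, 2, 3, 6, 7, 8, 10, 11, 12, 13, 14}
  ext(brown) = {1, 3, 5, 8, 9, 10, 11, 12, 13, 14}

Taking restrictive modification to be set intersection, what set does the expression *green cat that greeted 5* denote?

⟦that greeted 5⟧ = {x : ⟨x, 5⟩ ∈ ⟦greeted⟧} = {4, 5, 6, 7, 11, 12, 13, 14}
⟦cat⟧ = {1, 2, 3, 6, 7, 8, 10, 11, 12, 13, 14}
… ∩ ⟦that greeted 5⟧ = {1, 2, 3, 6, 7, 8, 10, 11, 12, 13, 14} ∩ {4, 5, 6, 7, 11, 12, 13, 14} = {6, 7, 11, 12, 13, 14}
… ∩ ⟦green⟧ = {6, 7, 11, 12, 13, 14} ∩ {5, 6, 7, 8, 10, 11, 12, 13, 14} = {6, 7, 11, 12, 13, 14}
So ⟦green cat that greeted 5⟧ = {6, 7, 11, 12, 13, 14}.

{6, 7, 11, 12, 13, 14}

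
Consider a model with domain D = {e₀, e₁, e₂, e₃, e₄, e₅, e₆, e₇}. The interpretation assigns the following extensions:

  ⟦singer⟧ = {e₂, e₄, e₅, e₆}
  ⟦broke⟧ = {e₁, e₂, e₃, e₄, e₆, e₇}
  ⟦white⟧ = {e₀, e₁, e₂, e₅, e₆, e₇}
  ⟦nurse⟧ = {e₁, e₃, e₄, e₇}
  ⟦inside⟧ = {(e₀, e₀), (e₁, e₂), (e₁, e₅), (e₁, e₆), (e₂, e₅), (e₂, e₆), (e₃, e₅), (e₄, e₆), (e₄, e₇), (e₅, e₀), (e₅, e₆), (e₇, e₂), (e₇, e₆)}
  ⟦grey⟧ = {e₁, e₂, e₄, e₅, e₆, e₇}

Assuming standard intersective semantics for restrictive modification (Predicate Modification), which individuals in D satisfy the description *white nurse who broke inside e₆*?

{e₁, e₇}

⟦who broke⟧ = ⟦broke⟧ = {e₁, e₂, e₃, e₄, e₆, e₇}
⟦inside e₆⟧ = {x : ⟨x, e₆⟩ ∈ ⟦inside⟧} = {e₁, e₂, e₄, e₅, e₇}
⟦nurse⟧ = {e₁, e₃, e₄, e₇}
… ∩ ⟦who broke⟧ = {e₁, e₃, e₄, e₇} ∩ {e₁, e₂, e₃, e₄, e₆, e₇} = {e₁, e₃, e₄, e₇}
… ∩ ⟦inside e₆⟧ = {e₁, e₃, e₄, e₇} ∩ {e₁, e₂, e₄, e₅, e₇} = {e₁, e₄, e₇}
… ∩ ⟦white⟧ = {e₁, e₄, e₇} ∩ {e₀, e₁, e₂, e₅, e₆, e₇} = {e₁, e₇}
So ⟦white nurse who broke inside e₆⟧ = {e₁, e₇}.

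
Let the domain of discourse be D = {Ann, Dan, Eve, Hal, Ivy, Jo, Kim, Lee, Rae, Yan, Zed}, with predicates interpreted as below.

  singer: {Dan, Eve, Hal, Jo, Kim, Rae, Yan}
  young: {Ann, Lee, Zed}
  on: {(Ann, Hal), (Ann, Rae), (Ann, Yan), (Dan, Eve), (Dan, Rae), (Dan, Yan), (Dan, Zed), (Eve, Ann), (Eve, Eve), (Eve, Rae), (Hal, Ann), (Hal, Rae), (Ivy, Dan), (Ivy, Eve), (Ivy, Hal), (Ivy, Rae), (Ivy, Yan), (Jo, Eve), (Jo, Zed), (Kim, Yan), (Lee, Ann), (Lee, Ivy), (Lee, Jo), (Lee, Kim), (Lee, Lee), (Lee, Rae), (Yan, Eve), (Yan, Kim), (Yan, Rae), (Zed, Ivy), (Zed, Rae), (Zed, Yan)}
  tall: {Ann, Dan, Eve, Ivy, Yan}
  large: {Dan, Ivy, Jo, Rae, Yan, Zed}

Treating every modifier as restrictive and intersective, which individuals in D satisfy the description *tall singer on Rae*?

{Dan, Eve, Yan}

⟦on Rae⟧ = {x : ⟨x, Rae⟩ ∈ ⟦on⟧} = {Ann, Dan, Eve, Hal, Ivy, Lee, Yan, Zed}
⟦singer⟧ = {Dan, Eve, Hal, Jo, Kim, Rae, Yan}
… ∩ ⟦on Rae⟧ = {Dan, Eve, Hal, Jo, Kim, Rae, Yan} ∩ {Ann, Dan, Eve, Hal, Ivy, Lee, Yan, Zed} = {Dan, Eve, Hal, Yan}
… ∩ ⟦tall⟧ = {Dan, Eve, Hal, Yan} ∩ {Ann, Dan, Eve, Ivy, Yan} = {Dan, Eve, Yan}
So ⟦tall singer on Rae⟧ = {Dan, Eve, Yan}.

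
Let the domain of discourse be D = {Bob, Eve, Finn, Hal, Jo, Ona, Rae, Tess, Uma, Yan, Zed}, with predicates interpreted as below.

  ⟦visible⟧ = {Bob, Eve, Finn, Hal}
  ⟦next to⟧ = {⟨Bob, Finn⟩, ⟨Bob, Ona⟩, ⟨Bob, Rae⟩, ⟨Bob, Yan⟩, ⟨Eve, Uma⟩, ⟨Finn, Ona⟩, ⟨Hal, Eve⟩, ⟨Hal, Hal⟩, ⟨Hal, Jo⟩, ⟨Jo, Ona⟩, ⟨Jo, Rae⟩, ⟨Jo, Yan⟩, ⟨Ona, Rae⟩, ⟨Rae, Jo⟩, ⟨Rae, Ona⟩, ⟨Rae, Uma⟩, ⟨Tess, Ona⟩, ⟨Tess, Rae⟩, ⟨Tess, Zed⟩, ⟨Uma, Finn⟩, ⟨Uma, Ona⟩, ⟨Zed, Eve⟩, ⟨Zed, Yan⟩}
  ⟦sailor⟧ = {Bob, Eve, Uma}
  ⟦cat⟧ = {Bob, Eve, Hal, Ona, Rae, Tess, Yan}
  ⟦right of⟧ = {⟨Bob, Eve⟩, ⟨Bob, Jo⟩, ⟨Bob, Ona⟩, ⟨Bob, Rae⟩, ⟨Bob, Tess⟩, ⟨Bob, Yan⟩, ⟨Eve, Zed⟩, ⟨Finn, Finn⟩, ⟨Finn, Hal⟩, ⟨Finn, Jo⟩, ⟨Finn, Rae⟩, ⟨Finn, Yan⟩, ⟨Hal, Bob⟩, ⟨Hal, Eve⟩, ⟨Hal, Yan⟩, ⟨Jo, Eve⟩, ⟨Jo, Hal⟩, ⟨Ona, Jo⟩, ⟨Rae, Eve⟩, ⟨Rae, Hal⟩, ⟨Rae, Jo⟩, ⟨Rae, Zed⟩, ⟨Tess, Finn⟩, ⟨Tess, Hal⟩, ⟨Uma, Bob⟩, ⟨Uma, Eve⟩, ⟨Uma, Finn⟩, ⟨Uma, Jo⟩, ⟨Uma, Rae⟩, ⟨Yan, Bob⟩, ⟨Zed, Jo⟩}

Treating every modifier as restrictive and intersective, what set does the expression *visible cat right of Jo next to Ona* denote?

⟦right of Jo⟧ = {x : ⟨x, Jo⟩ ∈ ⟦right of⟧} = {Bob, Finn, Ona, Rae, Uma, Zed}
⟦next to Ona⟧ = {x : ⟨x, Ona⟩ ∈ ⟦next to⟧} = {Bob, Finn, Jo, Rae, Tess, Uma}
⟦cat⟧ = {Bob, Eve, Hal, Ona, Rae, Tess, Yan}
… ∩ ⟦right of Jo⟧ = {Bob, Eve, Hal, Ona, Rae, Tess, Yan} ∩ {Bob, Finn, Ona, Rae, Uma, Zed} = {Bob, Ona, Rae}
… ∩ ⟦next to Ona⟧ = {Bob, Ona, Rae} ∩ {Bob, Finn, Jo, Rae, Tess, Uma} = {Bob, Rae}
… ∩ ⟦visible⟧ = {Bob, Rae} ∩ {Bob, Eve, Finn, Hal} = {Bob}
So ⟦visible cat right of Jo next to Ona⟧ = {Bob}.

{Bob}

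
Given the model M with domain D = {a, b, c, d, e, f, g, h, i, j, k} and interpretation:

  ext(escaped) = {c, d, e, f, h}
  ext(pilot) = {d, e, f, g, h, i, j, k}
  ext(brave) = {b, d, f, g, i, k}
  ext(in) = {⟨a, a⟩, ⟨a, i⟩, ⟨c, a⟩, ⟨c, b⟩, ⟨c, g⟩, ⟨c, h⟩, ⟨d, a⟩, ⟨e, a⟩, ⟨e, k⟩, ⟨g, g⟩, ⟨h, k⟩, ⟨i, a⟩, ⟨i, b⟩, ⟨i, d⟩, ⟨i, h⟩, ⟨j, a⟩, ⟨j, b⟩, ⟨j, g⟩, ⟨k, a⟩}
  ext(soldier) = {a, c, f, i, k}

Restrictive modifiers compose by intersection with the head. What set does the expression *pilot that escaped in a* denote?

⟦that escaped⟧ = ⟦escaped⟧ = {c, d, e, f, h}
⟦in a⟧ = {x : ⟨x, a⟩ ∈ ⟦in⟧} = {a, c, d, e, i, j, k}
⟦pilot⟧ = {d, e, f, g, h, i, j, k}
… ∩ ⟦that escaped⟧ = {d, e, f, g, h, i, j, k} ∩ {c, d, e, f, h} = {d, e, f, h}
… ∩ ⟦in a⟧ = {d, e, f, h} ∩ {a, c, d, e, i, j, k} = {d, e}
So ⟦pilot that escaped in a⟧ = {d, e}.

{d, e}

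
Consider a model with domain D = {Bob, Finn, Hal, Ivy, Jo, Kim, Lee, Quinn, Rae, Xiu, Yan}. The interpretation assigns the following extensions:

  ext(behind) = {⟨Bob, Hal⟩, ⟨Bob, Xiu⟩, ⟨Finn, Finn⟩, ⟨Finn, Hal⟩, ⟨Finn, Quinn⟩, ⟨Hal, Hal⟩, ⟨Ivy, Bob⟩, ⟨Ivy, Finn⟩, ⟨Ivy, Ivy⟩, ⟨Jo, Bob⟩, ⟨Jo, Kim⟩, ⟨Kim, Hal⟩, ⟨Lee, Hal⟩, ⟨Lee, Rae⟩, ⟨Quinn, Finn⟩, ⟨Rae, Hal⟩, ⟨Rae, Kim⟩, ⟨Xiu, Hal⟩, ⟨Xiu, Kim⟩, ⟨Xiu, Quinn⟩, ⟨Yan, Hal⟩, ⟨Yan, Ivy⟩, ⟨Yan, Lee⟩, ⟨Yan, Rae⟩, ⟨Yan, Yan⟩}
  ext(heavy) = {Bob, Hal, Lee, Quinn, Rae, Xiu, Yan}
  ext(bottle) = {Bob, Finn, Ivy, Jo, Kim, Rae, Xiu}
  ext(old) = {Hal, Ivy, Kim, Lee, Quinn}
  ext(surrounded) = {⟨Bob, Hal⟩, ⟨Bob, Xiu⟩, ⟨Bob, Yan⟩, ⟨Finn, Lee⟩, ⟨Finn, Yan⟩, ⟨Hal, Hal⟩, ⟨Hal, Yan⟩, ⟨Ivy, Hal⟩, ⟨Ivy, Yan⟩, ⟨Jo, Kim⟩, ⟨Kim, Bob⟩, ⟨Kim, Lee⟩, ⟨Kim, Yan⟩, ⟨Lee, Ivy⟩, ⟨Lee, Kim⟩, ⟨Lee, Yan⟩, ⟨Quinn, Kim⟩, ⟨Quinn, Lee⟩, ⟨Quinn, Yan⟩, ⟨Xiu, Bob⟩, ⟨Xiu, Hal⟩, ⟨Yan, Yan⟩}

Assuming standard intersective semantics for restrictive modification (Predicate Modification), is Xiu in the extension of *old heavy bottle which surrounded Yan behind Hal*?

no

⟦which surrounded Yan⟧ = {x : ⟨x, Yan⟩ ∈ ⟦surrounded⟧} = {Bob, Finn, Hal, Ivy, Kim, Lee, Quinn, Yan}
⟦behind Hal⟧ = {x : ⟨x, Hal⟩ ∈ ⟦behind⟧} = {Bob, Finn, Hal, Kim, Lee, Rae, Xiu, Yan}
⟦bottle⟧ = {Bob, Finn, Ivy, Jo, Kim, Rae, Xiu}
… ∩ ⟦which surrounded Yan⟧ = {Bob, Finn, Ivy, Jo, Kim, Rae, Xiu} ∩ {Bob, Finn, Hal, Ivy, Kim, Lee, Quinn, Yan} = {Bob, Finn, Ivy, Kim}
… ∩ ⟦behind Hal⟧ = {Bob, Finn, Ivy, Kim} ∩ {Bob, Finn, Hal, Kim, Lee, Rae, Xiu, Yan} = {Bob, Finn, Kim}
… ∩ ⟦old⟧ = {Bob, Finn, Kim} ∩ {Hal, Ivy, Kim, Lee, Quinn} = {Kim}
… ∩ ⟦heavy⟧ = {Kim} ∩ {Bob, Hal, Lee, Quinn, Rae, Xiu, Yan} = ∅
⟦old heavy bottle which surrounded Yan behind Hal⟧ = ∅; Xiu ∉ this set.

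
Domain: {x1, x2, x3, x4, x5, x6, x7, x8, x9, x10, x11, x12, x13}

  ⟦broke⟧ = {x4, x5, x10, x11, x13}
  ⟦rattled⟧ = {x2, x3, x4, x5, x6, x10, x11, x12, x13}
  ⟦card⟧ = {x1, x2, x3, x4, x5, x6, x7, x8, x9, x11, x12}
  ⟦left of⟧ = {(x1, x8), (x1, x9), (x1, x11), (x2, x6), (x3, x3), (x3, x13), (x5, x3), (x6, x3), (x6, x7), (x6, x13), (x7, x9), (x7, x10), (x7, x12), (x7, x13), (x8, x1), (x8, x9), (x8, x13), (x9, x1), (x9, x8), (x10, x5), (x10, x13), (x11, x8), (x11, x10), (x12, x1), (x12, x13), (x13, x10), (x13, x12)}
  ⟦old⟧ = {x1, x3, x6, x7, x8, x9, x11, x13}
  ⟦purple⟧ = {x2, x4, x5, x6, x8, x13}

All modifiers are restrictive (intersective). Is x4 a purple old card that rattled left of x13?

⟦that rattled⟧ = ⟦rattled⟧ = {x2, x3, x4, x5, x6, x10, x11, x12, x13}
⟦left of x13⟧ = {x : ⟨x, x13⟩ ∈ ⟦left of⟧} = {x3, x6, x7, x8, x10, x12}
⟦card⟧ = {x1, x2, x3, x4, x5, x6, x7, x8, x9, x11, x12}
… ∩ ⟦that rattled⟧ = {x1, x2, x3, x4, x5, x6, x7, x8, x9, x11, x12} ∩ {x2, x3, x4, x5, x6, x10, x11, x12, x13} = {x2, x3, x4, x5, x6, x11, x12}
… ∩ ⟦left of x13⟧ = {x2, x3, x4, x5, x6, x11, x12} ∩ {x3, x6, x7, x8, x10, x12} = {x3, x6, x12}
… ∩ ⟦purple⟧ = {x3, x6, x12} ∩ {x2, x4, x5, x6, x8, x13} = {x6}
… ∩ ⟦old⟧ = {x6} ∩ {x1, x3, x6, x7, x8, x9, x11, x13} = {x6}
⟦purple old card that rattled left of x13⟧ = {x6}; x4 ∉ this set.

no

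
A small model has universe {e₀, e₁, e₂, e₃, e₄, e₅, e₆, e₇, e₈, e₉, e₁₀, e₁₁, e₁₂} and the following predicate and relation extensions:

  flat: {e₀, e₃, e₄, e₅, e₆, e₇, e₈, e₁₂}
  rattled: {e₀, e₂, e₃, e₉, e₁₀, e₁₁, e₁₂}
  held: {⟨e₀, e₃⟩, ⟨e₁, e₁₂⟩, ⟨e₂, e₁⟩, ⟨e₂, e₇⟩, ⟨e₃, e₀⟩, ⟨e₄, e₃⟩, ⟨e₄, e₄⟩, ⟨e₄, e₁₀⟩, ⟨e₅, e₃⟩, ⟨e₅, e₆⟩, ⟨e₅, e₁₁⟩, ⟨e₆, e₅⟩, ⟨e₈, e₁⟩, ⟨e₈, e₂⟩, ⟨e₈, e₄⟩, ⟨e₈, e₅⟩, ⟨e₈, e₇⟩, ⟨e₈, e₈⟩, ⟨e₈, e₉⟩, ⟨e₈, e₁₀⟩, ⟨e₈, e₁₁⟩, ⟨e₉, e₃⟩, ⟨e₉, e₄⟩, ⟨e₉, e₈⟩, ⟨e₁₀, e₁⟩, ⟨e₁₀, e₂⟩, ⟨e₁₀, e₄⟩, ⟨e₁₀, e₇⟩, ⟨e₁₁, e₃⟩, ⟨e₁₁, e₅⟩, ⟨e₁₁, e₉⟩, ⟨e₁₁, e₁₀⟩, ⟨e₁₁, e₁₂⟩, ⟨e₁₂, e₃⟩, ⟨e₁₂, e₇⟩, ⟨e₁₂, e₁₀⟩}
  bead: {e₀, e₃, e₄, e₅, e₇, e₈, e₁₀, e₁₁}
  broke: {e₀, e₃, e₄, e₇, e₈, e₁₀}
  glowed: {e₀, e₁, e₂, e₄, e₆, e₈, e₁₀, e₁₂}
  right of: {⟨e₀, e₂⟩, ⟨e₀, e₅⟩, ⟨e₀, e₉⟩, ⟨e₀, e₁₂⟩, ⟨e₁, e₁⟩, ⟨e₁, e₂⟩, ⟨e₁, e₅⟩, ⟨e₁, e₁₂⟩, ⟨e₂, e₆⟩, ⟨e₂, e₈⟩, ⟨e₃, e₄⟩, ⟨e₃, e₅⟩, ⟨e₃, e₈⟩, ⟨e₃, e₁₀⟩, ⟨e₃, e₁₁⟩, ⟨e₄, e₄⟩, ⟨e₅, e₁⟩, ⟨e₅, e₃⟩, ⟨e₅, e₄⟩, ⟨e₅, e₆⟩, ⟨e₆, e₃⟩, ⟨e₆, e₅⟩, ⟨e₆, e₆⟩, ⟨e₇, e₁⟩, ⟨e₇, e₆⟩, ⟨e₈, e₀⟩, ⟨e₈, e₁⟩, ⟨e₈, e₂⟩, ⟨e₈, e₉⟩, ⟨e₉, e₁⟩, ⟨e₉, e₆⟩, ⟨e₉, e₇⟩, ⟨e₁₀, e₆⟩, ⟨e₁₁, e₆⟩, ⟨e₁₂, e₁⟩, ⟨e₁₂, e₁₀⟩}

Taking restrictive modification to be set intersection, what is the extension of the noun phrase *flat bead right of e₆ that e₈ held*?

⟦right of e₆⟧ = {x : ⟨x, e₆⟩ ∈ ⟦right of⟧} = {e₂, e₅, e₆, e₇, e₉, e₁₀, e₁₁}
⟦that e₈ held⟧ = {x : ⟨e₈, x⟩ ∈ ⟦held⟧} = {e₁, e₂, e₄, e₅, e₇, e₈, e₉, e₁₀, e₁₁}
⟦bead⟧ = {e₀, e₃, e₄, e₅, e₇, e₈, e₁₀, e₁₁}
… ∩ ⟦right of e₆⟧ = {e₀, e₃, e₄, e₅, e₇, e₈, e₁₀, e₁₁} ∩ {e₂, e₅, e₆, e₇, e₉, e₁₀, e₁₁} = {e₅, e₇, e₁₀, e₁₁}
… ∩ ⟦that e₈ held⟧ = {e₅, e₇, e₁₀, e₁₁} ∩ {e₁, e₂, e₄, e₅, e₇, e₈, e₉, e₁₀, e₁₁} = {e₅, e₇, e₁₀, e₁₁}
… ∩ ⟦flat⟧ = {e₅, e₇, e₁₀, e₁₁} ∩ {e₀, e₃, e₄, e₅, e₆, e₇, e₈, e₁₂} = {e₅, e₇}
So ⟦flat bead right of e₆ that e₈ held⟧ = {e₅, e₇}.

{e₅, e₇}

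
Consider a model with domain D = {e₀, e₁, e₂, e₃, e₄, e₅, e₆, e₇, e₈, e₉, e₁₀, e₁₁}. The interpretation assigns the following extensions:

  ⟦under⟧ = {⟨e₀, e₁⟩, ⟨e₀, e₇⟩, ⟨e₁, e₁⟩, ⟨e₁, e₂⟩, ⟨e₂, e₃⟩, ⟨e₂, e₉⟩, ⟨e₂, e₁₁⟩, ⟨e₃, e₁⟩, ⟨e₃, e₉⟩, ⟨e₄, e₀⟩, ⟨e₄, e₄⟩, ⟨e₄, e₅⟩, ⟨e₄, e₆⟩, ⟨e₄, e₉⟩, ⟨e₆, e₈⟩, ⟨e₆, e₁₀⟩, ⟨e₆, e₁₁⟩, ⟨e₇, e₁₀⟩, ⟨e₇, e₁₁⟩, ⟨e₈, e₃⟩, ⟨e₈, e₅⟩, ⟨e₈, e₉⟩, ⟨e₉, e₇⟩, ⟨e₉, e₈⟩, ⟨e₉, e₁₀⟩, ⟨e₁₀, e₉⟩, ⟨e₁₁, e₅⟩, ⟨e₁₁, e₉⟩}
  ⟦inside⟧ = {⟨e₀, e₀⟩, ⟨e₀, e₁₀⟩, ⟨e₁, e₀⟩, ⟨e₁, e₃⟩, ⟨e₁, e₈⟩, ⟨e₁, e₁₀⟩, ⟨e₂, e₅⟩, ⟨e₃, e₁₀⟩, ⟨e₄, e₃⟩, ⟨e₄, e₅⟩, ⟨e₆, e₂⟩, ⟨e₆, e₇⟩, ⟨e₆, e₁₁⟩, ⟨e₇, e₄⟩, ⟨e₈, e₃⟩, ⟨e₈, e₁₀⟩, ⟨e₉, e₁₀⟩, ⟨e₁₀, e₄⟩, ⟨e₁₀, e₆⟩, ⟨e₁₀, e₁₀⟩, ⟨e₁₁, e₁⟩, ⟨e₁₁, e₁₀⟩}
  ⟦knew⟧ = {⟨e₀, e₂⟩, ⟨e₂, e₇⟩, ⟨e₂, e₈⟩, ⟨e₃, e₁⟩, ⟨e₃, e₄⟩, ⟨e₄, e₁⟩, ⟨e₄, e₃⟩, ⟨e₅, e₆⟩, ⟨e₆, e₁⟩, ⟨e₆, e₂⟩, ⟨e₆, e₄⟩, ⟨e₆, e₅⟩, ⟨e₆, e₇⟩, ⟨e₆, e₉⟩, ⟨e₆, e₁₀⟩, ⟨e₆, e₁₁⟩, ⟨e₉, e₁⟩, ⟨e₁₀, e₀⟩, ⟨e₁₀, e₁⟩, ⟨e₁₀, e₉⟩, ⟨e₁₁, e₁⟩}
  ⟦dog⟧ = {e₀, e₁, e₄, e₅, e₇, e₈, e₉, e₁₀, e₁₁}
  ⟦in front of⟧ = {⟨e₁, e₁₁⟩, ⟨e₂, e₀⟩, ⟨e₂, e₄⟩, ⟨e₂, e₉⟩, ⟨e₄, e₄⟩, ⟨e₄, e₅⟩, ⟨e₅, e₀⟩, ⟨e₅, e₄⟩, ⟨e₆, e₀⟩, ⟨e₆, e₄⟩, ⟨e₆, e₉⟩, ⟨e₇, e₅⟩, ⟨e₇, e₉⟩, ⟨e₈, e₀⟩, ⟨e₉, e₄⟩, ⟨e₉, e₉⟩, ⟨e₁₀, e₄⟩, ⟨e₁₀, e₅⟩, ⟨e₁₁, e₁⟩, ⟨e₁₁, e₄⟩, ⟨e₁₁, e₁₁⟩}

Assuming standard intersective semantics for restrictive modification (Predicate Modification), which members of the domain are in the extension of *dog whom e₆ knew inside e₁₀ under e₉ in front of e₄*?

{e₁₀, e₁₁}

⟦whom e₆ knew⟧ = {x : ⟨e₆, x⟩ ∈ ⟦knew⟧} = {e₁, e₂, e₄, e₅, e₇, e₉, e₁₀, e₁₁}
⟦inside e₁₀⟧ = {x : ⟨x, e₁₀⟩ ∈ ⟦inside⟧} = {e₀, e₁, e₃, e₈, e₉, e₁₀, e₁₁}
⟦under e₉⟧ = {x : ⟨x, e₉⟩ ∈ ⟦under⟧} = {e₂, e₃, e₄, e₈, e₁₀, e₁₁}
⟦in front of e₄⟧ = {x : ⟨x, e₄⟩ ∈ ⟦in front of⟧} = {e₂, e₄, e₅, e₆, e₉, e₁₀, e₁₁}
⟦dog⟧ = {e₀, e₁, e₄, e₅, e₇, e₈, e₉, e₁₀, e₁₁}
… ∩ ⟦whom e₆ knew⟧ = {e₀, e₁, e₄, e₅, e₇, e₈, e₉, e₁₀, e₁₁} ∩ {e₁, e₂, e₄, e₅, e₇, e₉, e₁₀, e₁₁} = {e₁, e₄, e₅, e₇, e₉, e₁₀, e₁₁}
… ∩ ⟦inside e₁₀⟧ = {e₁, e₄, e₅, e₇, e₉, e₁₀, e₁₁} ∩ {e₀, e₁, e₃, e₈, e₉, e₁₀, e₁₁} = {e₁, e₉, e₁₀, e₁₁}
… ∩ ⟦under e₉⟧ = {e₁, e₉, e₁₀, e₁₁} ∩ {e₂, e₃, e₄, e₈, e₁₀, e₁₁} = {e₁₀, e₁₁}
… ∩ ⟦in front of e₄⟧ = {e₁₀, e₁₁} ∩ {e₂, e₄, e₅, e₆, e₉, e₁₀, e₁₁} = {e₁₀, e₁₁}
So ⟦dog whom e₆ knew inside e₁₀ under e₉ in front of e₄⟧ = {e₁₀, e₁₁}.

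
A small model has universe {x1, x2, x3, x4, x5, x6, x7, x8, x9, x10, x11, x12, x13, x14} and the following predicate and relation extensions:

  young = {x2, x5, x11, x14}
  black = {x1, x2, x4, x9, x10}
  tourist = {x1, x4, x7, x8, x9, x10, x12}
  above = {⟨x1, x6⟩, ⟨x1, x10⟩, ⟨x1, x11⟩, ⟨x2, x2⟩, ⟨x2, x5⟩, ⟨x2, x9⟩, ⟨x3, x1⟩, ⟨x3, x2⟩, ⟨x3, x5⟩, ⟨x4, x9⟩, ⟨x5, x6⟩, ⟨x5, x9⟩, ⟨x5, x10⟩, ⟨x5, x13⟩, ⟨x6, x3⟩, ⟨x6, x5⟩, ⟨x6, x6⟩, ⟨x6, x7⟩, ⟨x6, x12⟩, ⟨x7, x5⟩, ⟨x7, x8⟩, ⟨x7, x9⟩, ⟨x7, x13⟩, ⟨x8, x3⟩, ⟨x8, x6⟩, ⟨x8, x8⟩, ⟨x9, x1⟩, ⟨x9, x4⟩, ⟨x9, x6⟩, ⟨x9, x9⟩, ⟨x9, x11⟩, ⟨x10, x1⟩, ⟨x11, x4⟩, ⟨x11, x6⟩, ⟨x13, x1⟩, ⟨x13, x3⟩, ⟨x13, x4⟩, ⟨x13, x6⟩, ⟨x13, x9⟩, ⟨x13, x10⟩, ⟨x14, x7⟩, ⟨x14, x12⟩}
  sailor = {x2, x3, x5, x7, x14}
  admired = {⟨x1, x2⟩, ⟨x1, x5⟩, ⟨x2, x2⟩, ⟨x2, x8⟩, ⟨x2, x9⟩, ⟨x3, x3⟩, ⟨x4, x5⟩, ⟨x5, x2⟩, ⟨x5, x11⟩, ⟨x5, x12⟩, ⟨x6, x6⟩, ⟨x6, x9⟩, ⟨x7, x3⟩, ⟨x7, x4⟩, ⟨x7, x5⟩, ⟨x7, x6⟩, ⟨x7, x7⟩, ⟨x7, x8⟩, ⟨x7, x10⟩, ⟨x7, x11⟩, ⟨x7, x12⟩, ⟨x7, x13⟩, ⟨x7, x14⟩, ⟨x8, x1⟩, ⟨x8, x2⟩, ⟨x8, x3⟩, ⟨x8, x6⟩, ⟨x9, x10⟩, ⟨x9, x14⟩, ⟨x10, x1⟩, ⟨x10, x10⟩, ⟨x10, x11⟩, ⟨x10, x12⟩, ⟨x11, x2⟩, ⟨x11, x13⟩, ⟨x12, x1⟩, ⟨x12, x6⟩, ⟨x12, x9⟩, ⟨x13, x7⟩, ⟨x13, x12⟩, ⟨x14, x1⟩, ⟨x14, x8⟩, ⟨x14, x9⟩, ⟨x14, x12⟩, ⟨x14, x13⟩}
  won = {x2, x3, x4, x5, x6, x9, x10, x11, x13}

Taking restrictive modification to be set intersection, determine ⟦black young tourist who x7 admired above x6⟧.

{ }

⟦who x7 admired⟧ = {x : ⟨x7, x⟩ ∈ ⟦admired⟧} = {x3, x4, x5, x6, x7, x8, x10, x11, x12, x13, x14}
⟦above x6⟧ = {x : ⟨x, x6⟩ ∈ ⟦above⟧} = {x1, x5, x6, x8, x9, x11, x13}
⟦tourist⟧ = {x1, x4, x7, x8, x9, x10, x12}
… ∩ ⟦who x7 admired⟧ = {x1, x4, x7, x8, x9, x10, x12} ∩ {x3, x4, x5, x6, x7, x8, x10, x11, x12, x13, x14} = {x4, x7, x8, x10, x12}
… ∩ ⟦above x6⟧ = {x4, x7, x8, x10, x12} ∩ {x1, x5, x6, x8, x9, x11, x13} = {x8}
… ∩ ⟦black⟧ = {x8} ∩ {x1, x2, x4, x9, x10} = ∅
… ∩ ⟦young⟧ = ∅ ∩ {x2, x5, x11, x14} = ∅
So ⟦black young tourist who x7 admired above x6⟧ = { }.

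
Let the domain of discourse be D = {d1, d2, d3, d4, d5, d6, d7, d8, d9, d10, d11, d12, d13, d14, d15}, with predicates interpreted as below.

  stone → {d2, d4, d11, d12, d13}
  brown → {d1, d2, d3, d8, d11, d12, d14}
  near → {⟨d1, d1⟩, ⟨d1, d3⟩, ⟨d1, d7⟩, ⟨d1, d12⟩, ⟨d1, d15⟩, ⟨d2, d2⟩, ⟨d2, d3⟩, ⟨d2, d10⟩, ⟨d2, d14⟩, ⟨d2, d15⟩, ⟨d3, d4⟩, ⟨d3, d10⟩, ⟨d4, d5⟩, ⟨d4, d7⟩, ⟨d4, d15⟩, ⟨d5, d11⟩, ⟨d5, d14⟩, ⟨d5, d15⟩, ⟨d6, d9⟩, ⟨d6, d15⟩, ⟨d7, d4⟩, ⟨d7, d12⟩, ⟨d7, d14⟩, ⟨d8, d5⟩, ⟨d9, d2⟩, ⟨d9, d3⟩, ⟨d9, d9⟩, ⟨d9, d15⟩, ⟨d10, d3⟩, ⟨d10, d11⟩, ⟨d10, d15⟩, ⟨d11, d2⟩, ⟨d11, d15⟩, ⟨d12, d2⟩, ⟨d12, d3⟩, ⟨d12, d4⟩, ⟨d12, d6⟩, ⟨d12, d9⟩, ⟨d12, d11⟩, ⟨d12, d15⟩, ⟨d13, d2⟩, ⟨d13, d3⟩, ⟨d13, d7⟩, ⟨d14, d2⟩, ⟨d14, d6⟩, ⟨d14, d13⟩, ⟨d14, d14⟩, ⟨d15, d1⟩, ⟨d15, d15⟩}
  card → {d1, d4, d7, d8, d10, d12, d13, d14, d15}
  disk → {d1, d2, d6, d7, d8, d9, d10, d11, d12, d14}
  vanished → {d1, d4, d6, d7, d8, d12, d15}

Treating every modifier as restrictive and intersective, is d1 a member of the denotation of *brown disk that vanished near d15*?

yes

⟦that vanished⟧ = ⟦vanished⟧ = {d1, d4, d6, d7, d8, d12, d15}
⟦near d15⟧ = {x : ⟨x, d15⟩ ∈ ⟦near⟧} = {d1, d2, d4, d5, d6, d9, d10, d11, d12, d15}
⟦disk⟧ = {d1, d2, d6, d7, d8, d9, d10, d11, d12, d14}
… ∩ ⟦that vanished⟧ = {d1, d2, d6, d7, d8, d9, d10, d11, d12, d14} ∩ {d1, d4, d6, d7, d8, d12, d15} = {d1, d6, d7, d8, d12}
… ∩ ⟦near d15⟧ = {d1, d6, d7, d8, d12} ∩ {d1, d2, d4, d5, d6, d9, d10, d11, d12, d15} = {d1, d6, d12}
… ∩ ⟦brown⟧ = {d1, d6, d12} ∩ {d1, d2, d3, d8, d11, d12, d14} = {d1, d12}
⟦brown disk that vanished near d15⟧ = {d1, d12}; d1 ∈ this set.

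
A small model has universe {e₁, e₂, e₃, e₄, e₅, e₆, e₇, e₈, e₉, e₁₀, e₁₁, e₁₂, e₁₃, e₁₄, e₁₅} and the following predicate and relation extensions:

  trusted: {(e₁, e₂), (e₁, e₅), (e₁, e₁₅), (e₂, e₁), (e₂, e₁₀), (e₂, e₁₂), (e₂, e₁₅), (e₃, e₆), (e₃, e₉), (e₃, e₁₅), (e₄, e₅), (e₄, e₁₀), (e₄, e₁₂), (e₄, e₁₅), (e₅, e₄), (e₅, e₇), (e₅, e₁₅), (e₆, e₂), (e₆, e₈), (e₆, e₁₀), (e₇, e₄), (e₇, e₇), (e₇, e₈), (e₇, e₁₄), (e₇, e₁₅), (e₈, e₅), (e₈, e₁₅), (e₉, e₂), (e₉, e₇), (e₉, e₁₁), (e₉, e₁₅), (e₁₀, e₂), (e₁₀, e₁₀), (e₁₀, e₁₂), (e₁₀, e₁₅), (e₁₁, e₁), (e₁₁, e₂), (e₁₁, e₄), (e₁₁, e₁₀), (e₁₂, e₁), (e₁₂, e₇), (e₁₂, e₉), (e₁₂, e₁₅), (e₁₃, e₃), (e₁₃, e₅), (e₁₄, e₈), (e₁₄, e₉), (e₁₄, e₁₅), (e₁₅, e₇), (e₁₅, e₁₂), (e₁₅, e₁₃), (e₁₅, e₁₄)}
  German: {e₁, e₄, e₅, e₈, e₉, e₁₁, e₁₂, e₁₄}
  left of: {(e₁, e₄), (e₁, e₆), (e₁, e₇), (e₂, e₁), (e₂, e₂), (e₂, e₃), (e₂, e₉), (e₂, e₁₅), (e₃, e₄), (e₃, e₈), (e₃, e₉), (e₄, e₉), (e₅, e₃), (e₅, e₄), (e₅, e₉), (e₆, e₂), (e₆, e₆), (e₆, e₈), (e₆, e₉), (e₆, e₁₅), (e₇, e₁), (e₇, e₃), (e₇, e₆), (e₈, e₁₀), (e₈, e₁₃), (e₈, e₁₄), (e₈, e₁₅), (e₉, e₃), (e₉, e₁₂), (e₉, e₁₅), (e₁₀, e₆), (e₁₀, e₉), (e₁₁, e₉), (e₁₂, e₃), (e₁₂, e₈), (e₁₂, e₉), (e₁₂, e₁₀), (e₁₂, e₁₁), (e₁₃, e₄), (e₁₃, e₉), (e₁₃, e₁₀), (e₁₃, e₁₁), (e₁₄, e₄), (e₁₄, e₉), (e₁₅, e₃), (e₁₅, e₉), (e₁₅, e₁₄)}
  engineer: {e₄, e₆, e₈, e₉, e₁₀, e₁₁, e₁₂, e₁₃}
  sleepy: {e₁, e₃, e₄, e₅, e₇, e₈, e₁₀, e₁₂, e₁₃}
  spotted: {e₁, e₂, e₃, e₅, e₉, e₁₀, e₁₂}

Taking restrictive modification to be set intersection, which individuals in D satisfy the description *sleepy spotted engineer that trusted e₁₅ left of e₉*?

⟦that trusted e₁₅⟧ = {x : ⟨x, e₁₅⟩ ∈ ⟦trusted⟧} = {e₁, e₂, e₃, e₄, e₅, e₇, e₈, e₉, e₁₀, e₁₂, e₁₄}
⟦left of e₉⟧ = {x : ⟨x, e₉⟩ ∈ ⟦left of⟧} = {e₂, e₃, e₄, e₅, e₆, e₁₀, e₁₁, e₁₂, e₁₃, e₁₄, e₁₅}
⟦engineer⟧ = {e₄, e₆, e₈, e₉, e₁₀, e₁₁, e₁₂, e₁₃}
… ∩ ⟦that trusted e₁₅⟧ = {e₄, e₆, e₈, e₉, e₁₀, e₁₁, e₁₂, e₁₃} ∩ {e₁, e₂, e₃, e₄, e₅, e₇, e₈, e₉, e₁₀, e₁₂, e₁₄} = {e₄, e₈, e₉, e₁₀, e₁₂}
… ∩ ⟦left of e₉⟧ = {e₄, e₈, e₉, e₁₀, e₁₂} ∩ {e₂, e₃, e₄, e₅, e₆, e₁₀, e₁₁, e₁₂, e₁₃, e₁₄, e₁₅} = {e₄, e₁₀, e₁₂}
… ∩ ⟦sleepy⟧ = {e₄, e₁₀, e₁₂} ∩ {e₁, e₃, e₄, e₅, e₇, e₈, e₁₀, e₁₂, e₁₃} = {e₄, e₁₀, e₁₂}
… ∩ ⟦spotted⟧ = {e₄, e₁₀, e₁₂} ∩ {e₁, e₂, e₃, e₅, e₉, e₁₀, e₁₂} = {e₁₀, e₁₂}
So ⟦sleepy spotted engineer that trusted e₁₅ left of e₉⟧ = {e₁₀, e₁₂}.

{e₁₀, e₁₂}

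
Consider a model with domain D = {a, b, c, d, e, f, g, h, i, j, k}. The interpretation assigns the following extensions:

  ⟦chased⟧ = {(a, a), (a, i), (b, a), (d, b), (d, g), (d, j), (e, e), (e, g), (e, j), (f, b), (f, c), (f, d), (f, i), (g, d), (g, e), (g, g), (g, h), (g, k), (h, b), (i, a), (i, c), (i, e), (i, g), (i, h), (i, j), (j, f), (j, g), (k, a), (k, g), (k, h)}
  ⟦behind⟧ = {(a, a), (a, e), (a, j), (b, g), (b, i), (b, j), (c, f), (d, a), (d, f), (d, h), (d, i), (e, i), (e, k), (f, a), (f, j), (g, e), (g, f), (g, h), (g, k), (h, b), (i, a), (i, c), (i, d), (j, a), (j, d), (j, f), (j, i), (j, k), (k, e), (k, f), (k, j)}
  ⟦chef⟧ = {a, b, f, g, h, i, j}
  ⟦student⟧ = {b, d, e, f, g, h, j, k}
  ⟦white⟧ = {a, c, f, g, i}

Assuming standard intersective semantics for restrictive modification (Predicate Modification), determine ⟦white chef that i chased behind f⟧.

{g}

⟦that i chased⟧ = {x : ⟨i, x⟩ ∈ ⟦chased⟧} = {a, c, e, g, h, j}
⟦behind f⟧ = {x : ⟨x, f⟩ ∈ ⟦behind⟧} = {c, d, g, j, k}
⟦chef⟧ = {a, b, f, g, h, i, j}
… ∩ ⟦that i chased⟧ = {a, b, f, g, h, i, j} ∩ {a, c, e, g, h, j} = {a, g, h, j}
… ∩ ⟦behind f⟧ = {a, g, h, j} ∩ {c, d, g, j, k} = {g, j}
… ∩ ⟦white⟧ = {g, j} ∩ {a, c, f, g, i} = {g}
So ⟦white chef that i chased behind f⟧ = {g}.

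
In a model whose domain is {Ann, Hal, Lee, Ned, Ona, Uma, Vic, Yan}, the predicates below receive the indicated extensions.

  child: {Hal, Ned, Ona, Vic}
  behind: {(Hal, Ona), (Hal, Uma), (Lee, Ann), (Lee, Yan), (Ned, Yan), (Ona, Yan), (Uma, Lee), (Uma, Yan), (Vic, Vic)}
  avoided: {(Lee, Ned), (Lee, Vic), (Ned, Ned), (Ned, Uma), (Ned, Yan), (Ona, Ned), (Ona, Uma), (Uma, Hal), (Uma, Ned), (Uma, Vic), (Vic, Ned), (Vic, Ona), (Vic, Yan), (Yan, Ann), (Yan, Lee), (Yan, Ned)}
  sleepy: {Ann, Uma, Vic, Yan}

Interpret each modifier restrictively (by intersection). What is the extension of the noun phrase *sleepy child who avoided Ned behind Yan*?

⟦who avoided Ned⟧ = {x : ⟨x, Ned⟩ ∈ ⟦avoided⟧} = {Lee, Ned, Ona, Uma, Vic, Yan}
⟦behind Yan⟧ = {x : ⟨x, Yan⟩ ∈ ⟦behind⟧} = {Lee, Ned, Ona, Uma}
⟦child⟧ = {Hal, Ned, Ona, Vic}
… ∩ ⟦who avoided Ned⟧ = {Hal, Ned, Ona, Vic} ∩ {Lee, Ned, Ona, Uma, Vic, Yan} = {Ned, Ona, Vic}
… ∩ ⟦behind Yan⟧ = {Ned, Ona, Vic} ∩ {Lee, Ned, Ona, Uma} = {Ned, Ona}
… ∩ ⟦sleepy⟧ = {Ned, Ona} ∩ {Ann, Uma, Vic, Yan} = ∅
So ⟦sleepy child who avoided Ned behind Yan⟧ = {}.

{}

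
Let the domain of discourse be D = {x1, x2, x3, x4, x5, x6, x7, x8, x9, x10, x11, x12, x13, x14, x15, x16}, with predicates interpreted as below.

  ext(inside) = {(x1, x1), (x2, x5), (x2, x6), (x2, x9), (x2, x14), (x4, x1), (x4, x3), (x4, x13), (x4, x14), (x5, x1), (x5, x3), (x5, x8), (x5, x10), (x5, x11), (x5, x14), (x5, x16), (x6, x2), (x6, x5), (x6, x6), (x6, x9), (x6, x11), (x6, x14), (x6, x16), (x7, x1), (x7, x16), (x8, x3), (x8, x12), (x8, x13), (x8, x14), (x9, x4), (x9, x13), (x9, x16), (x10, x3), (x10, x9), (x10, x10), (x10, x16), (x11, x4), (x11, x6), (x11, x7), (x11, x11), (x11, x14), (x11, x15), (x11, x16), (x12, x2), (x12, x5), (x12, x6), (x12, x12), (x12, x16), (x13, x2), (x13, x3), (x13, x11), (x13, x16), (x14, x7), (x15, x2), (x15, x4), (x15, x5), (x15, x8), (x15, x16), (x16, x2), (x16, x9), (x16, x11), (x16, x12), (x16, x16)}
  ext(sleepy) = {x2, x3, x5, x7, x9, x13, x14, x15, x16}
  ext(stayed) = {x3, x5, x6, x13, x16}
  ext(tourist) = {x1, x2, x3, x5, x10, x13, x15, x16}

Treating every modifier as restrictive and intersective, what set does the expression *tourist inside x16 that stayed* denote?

⟦inside x16⟧ = {x : ⟨x, x16⟩ ∈ ⟦inside⟧} = {x5, x6, x7, x9, x10, x11, x12, x13, x15, x16}
⟦that stayed⟧ = ⟦stayed⟧ = {x3, x5, x6, x13, x16}
⟦tourist⟧ = {x1, x2, x3, x5, x10, x13, x15, x16}
… ∩ ⟦inside x16⟧ = {x1, x2, x3, x5, x10, x13, x15, x16} ∩ {x5, x6, x7, x9, x10, x11, x12, x13, x15, x16} = {x5, x10, x13, x15, x16}
… ∩ ⟦that stayed⟧ = {x5, x10, x13, x15, x16} ∩ {x3, x5, x6, x13, x16} = {x5, x13, x16}
So ⟦tourist inside x16 that stayed⟧ = {x5, x13, x16}.

{x5, x13, x16}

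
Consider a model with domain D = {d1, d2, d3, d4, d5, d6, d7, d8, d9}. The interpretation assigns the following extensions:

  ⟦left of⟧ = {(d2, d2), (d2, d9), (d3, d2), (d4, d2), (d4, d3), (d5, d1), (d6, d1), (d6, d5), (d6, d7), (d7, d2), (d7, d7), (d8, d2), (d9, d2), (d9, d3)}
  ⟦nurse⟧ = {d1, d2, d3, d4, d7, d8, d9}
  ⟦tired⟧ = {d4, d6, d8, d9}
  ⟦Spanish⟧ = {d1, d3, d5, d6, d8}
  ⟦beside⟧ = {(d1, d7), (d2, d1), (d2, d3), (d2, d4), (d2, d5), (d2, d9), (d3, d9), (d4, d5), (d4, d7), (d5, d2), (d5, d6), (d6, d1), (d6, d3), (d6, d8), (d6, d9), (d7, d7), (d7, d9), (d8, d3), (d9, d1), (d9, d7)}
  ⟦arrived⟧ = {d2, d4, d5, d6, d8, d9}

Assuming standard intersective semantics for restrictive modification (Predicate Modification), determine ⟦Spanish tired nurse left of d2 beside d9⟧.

⟦left of d2⟧ = {x : ⟨x, d2⟩ ∈ ⟦left of⟧} = {d2, d3, d4, d7, d8, d9}
⟦beside d9⟧ = {x : ⟨x, d9⟩ ∈ ⟦beside⟧} = {d2, d3, d6, d7}
⟦nurse⟧ = {d1, d2, d3, d4, d7, d8, d9}
… ∩ ⟦left of d2⟧ = {d1, d2, d3, d4, d7, d8, d9} ∩ {d2, d3, d4, d7, d8, d9} = {d2, d3, d4, d7, d8, d9}
… ∩ ⟦beside d9⟧ = {d2, d3, d4, d7, d8, d9} ∩ {d2, d3, d6, d7} = {d2, d3, d7}
… ∩ ⟦Spanish⟧ = {d2, d3, d7} ∩ {d1, d3, d5, d6, d8} = {d3}
… ∩ ⟦tired⟧ = {d3} ∩ {d4, d6, d8, d9} = ∅
So ⟦Spanish tired nurse left of d2 beside d9⟧ = { }.

{ }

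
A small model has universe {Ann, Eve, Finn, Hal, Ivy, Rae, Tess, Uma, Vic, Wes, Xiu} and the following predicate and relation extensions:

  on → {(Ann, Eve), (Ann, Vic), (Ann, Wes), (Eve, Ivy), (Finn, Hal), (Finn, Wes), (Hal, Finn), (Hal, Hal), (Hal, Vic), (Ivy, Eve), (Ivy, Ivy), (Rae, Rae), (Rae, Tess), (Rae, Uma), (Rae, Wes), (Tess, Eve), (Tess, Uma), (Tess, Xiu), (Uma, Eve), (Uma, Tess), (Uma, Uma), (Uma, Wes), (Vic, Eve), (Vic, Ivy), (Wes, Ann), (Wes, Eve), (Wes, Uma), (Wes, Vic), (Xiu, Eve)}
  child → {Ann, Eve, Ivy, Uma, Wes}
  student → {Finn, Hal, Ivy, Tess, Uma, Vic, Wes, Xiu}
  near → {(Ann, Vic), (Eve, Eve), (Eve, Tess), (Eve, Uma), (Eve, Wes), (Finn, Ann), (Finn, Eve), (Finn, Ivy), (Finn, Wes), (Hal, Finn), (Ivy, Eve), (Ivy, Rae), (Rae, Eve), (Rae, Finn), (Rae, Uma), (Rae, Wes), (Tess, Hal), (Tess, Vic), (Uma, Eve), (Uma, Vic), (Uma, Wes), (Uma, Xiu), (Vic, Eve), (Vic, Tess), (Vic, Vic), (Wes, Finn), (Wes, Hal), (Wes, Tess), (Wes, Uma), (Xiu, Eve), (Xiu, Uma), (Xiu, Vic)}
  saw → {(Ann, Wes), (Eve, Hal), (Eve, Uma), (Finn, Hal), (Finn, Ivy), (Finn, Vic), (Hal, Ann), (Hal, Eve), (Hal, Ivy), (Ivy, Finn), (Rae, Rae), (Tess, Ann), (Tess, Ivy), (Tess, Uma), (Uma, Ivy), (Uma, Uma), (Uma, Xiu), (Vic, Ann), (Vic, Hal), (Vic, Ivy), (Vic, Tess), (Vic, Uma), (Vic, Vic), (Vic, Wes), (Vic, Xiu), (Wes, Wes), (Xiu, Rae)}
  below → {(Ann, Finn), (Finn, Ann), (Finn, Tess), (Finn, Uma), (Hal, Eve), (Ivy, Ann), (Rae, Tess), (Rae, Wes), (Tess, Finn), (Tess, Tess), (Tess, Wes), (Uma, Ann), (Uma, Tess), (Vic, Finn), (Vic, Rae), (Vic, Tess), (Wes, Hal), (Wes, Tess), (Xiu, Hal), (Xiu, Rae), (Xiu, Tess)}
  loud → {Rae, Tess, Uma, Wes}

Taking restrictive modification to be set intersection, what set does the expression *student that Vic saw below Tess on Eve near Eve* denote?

⟦that Vic saw⟧ = {x : ⟨Vic, x⟩ ∈ ⟦saw⟧} = {Ann, Hal, Ivy, Tess, Uma, Vic, Wes, Xiu}
⟦below Tess⟧ = {x : ⟨x, Tess⟩ ∈ ⟦below⟧} = {Finn, Rae, Tess, Uma, Vic, Wes, Xiu}
⟦on Eve⟧ = {x : ⟨x, Eve⟩ ∈ ⟦on⟧} = {Ann, Ivy, Tess, Uma, Vic, Wes, Xiu}
⟦near Eve⟧ = {x : ⟨x, Eve⟩ ∈ ⟦near⟧} = {Eve, Finn, Ivy, Rae, Uma, Vic, Xiu}
⟦student⟧ = {Finn, Hal, Ivy, Tess, Uma, Vic, Wes, Xiu}
… ∩ ⟦that Vic saw⟧ = {Finn, Hal, Ivy, Tess, Uma, Vic, Wes, Xiu} ∩ {Ann, Hal, Ivy, Tess, Uma, Vic, Wes, Xiu} = {Hal, Ivy, Tess, Uma, Vic, Wes, Xiu}
… ∩ ⟦below Tess⟧ = {Hal, Ivy, Tess, Uma, Vic, Wes, Xiu} ∩ {Finn, Rae, Tess, Uma, Vic, Wes, Xiu} = {Tess, Uma, Vic, Wes, Xiu}
… ∩ ⟦on Eve⟧ = {Tess, Uma, Vic, Wes, Xiu} ∩ {Ann, Ivy, Tess, Uma, Vic, Wes, Xiu} = {Tess, Uma, Vic, Wes, Xiu}
… ∩ ⟦near Eve⟧ = {Tess, Uma, Vic, Wes, Xiu} ∩ {Eve, Finn, Ivy, Rae, Uma, Vic, Xiu} = {Uma, Vic, Xiu}
So ⟦student that Vic saw below Tess on Eve near Eve⟧ = {Uma, Vic, Xiu}.

{Uma, Vic, Xiu}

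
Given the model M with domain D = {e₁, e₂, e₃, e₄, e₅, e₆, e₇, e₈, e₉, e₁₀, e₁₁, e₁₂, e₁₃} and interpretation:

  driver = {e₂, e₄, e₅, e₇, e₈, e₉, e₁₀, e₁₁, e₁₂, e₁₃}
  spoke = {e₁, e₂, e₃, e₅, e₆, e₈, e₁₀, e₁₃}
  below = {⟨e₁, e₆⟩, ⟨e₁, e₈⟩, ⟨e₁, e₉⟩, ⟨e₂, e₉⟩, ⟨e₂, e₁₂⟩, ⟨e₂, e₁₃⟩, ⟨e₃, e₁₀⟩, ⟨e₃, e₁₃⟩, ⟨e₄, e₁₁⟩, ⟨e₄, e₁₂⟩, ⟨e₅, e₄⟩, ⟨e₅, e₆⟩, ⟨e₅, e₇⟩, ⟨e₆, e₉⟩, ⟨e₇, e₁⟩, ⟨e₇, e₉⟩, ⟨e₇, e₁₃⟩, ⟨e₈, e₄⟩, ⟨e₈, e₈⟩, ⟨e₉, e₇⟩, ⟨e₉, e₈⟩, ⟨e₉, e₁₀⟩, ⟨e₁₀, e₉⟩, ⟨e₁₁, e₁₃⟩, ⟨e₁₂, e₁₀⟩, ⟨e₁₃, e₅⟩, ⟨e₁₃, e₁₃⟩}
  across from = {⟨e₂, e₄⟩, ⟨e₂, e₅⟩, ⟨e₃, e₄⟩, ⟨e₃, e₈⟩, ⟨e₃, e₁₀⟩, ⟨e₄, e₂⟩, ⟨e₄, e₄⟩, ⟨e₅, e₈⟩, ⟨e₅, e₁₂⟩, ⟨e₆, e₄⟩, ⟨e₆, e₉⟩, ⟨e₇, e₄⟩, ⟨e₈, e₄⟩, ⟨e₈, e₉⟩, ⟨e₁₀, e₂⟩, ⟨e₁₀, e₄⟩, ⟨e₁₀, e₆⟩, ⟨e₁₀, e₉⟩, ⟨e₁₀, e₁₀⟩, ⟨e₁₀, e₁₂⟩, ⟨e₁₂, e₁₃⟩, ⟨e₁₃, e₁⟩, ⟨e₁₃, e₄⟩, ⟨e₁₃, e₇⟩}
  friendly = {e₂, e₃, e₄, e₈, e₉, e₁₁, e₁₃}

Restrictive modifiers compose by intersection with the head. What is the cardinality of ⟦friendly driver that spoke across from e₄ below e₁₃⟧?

2

⟦that spoke⟧ = ⟦spoke⟧ = {e₁, e₂, e₃, e₅, e₆, e₈, e₁₀, e₁₃}
⟦across from e₄⟧ = {x : ⟨x, e₄⟩ ∈ ⟦across from⟧} = {e₂, e₃, e₄, e₆, e₇, e₈, e₁₀, e₁₃}
⟦below e₁₃⟧ = {x : ⟨x, e₁₃⟩ ∈ ⟦below⟧} = {e₂, e₃, e₇, e₁₁, e₁₃}
⟦driver⟧ = {e₂, e₄, e₅, e₇, e₈, e₉, e₁₀, e₁₁, e₁₂, e₁₃}
… ∩ ⟦that spoke⟧ = {e₂, e₄, e₅, e₇, e₈, e₉, e₁₀, e₁₁, e₁₂, e₁₃} ∩ {e₁, e₂, e₃, e₅, e₆, e₈, e₁₀, e₁₃} = {e₂, e₅, e₈, e₁₀, e₁₃}
… ∩ ⟦across from e₄⟧ = {e₂, e₅, e₈, e₁₀, e₁₃} ∩ {e₂, e₃, e₄, e₆, e₇, e₈, e₁₀, e₁₃} = {e₂, e₈, e₁₀, e₁₃}
… ∩ ⟦below e₁₃⟧ = {e₂, e₈, e₁₀, e₁₃} ∩ {e₂, e₃, e₇, e₁₁, e₁₃} = {e₂, e₁₃}
… ∩ ⟦friendly⟧ = {e₂, e₁₃} ∩ {e₂, e₃, e₄, e₈, e₉, e₁₁, e₁₃} = {e₂, e₁₃}
⟦friendly driver that spoke across from e₄ below e₁₃⟧ = {e₂, e₁₃}, so the cardinality is 2.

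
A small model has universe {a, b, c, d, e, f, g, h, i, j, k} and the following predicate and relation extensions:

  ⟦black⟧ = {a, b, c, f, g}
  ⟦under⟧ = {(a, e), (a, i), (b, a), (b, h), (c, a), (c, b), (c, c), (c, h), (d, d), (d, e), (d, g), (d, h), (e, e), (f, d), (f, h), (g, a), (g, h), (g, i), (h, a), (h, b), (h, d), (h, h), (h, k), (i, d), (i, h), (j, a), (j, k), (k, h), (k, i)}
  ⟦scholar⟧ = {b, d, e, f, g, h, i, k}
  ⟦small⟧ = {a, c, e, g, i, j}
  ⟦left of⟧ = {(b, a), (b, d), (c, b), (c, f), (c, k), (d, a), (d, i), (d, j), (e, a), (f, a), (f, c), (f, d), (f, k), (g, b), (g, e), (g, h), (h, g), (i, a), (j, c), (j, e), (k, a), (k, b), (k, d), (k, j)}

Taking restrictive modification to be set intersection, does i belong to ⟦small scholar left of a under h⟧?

yes

⟦left of a⟧ = {x : ⟨x, a⟩ ∈ ⟦left of⟧} = {b, d, e, f, i, k}
⟦under h⟧ = {x : ⟨x, h⟩ ∈ ⟦under⟧} = {b, c, d, f, g, h, i, k}
⟦scholar⟧ = {b, d, e, f, g, h, i, k}
… ∩ ⟦left of a⟧ = {b, d, e, f, g, h, i, k} ∩ {b, d, e, f, i, k} = {b, d, e, f, i, k}
… ∩ ⟦under h⟧ = {b, d, e, f, i, k} ∩ {b, c, d, f, g, h, i, k} = {b, d, f, i, k}
… ∩ ⟦small⟧ = {b, d, f, i, k} ∩ {a, c, e, g, i, j} = {i}
⟦small scholar left of a under h⟧ = {i}; i ∈ this set.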